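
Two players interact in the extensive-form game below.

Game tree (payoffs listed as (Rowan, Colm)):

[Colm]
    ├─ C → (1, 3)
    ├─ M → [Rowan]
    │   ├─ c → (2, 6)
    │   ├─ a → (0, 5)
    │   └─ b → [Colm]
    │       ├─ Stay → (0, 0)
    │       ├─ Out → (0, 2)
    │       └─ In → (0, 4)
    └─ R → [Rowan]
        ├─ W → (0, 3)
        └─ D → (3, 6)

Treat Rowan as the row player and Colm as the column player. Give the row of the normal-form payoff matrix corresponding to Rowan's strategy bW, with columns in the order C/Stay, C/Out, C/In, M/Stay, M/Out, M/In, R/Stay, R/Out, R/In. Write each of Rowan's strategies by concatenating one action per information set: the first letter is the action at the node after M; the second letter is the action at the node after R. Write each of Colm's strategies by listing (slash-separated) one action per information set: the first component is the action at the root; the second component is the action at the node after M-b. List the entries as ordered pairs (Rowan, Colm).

vs C/Stay: Colm plays C → (1, 3)
vs C/Out: Colm plays C → (1, 3)
vs C/In: Colm plays C → (1, 3)
vs M/Stay: Colm plays M → Rowan plays b at [M] → Colm plays Stay at [M-b] → (0, 0)
vs M/Out: Colm plays M → Rowan plays b at [M] → Colm plays Out at [M-b] → (0, 2)
vs M/In: Colm plays M → Rowan plays b at [M] → Colm plays In at [M-b] → (0, 4)
vs R/Stay: Colm plays R → Rowan plays W at [R] → (0, 3)
vs R/Out: Colm plays R → Rowan plays W at [R] → (0, 3)
vs R/In: Colm plays R → Rowan plays W at [R] → (0, 3)

(1,3) (1,3) (1,3) (0,0) (0,2) (0,4) (0,3) (0,3) (0,3)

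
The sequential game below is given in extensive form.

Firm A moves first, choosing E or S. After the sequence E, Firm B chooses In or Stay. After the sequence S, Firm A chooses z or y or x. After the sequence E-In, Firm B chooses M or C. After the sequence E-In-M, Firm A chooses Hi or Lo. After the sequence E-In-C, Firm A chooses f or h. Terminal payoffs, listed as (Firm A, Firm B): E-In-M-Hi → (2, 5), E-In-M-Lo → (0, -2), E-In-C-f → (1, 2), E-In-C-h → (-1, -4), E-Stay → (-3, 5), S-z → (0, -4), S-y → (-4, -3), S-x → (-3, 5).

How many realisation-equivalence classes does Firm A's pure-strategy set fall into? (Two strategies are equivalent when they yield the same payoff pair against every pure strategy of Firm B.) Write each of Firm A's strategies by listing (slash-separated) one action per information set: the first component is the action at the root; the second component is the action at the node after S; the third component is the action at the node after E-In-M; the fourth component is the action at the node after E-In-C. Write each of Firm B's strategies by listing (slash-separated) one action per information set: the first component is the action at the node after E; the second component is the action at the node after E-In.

7

Firm A has 24 pure strategies: E/z/Hi/f, E/z/Hi/h, E/z/Lo/f, E/z/Lo/h, E/y/Hi/f, E/y/Hi/h, E/y/Lo/f, E/y/Lo/h, E/x/Hi/f, E/x/Hi/h, E/x/Lo/f, E/x/Lo/h, S/z/Hi/f, S/z/Hi/h, S/z/Lo/f, S/z/Lo/h, S/y/Hi/f, S/y/Hi/h, S/y/Lo/f, S/y/Lo/h, S/x/Hi/f, S/x/Hi/h, S/x/Lo/f, S/x/Lo/h. Columns: In/M, In/C, Stay/M, Stay/C.
{E/z/Hi/f, E/y/Hi/f, E/x/Hi/f} → row (2,5) (1,2) (-3,5) (-3,5)
{E/z/Hi/h, E/y/Hi/h, E/x/Hi/h} → row (2,5) (-1,-4) (-3,5) (-3,5)
{E/z/Lo/f, E/y/Lo/f, E/x/Lo/f} → row (0,-2) (1,2) (-3,5) (-3,5)
{E/z/Lo/h, E/y/Lo/h, E/x/Lo/h} → row (0,-2) (-1,-4) (-3,5) (-3,5)
{S/z/Hi/f, S/z/Hi/h, S/z/Lo/f, S/z/Lo/h} → row (0,-4) (0,-4) (0,-4) (0,-4)
{S/y/Hi/f, S/y/Hi/h, S/y/Lo/f, S/y/Lo/h} → row (-4,-3) (-4,-3) (-4,-3) (-4,-3)
{S/x/Hi/f, S/x/Hi/h, S/x/Lo/f, S/x/Lo/h} → row (-3,5) (-3,5) (-3,5) (-3,5)
That's 7 distinct rows out of 24 strategies.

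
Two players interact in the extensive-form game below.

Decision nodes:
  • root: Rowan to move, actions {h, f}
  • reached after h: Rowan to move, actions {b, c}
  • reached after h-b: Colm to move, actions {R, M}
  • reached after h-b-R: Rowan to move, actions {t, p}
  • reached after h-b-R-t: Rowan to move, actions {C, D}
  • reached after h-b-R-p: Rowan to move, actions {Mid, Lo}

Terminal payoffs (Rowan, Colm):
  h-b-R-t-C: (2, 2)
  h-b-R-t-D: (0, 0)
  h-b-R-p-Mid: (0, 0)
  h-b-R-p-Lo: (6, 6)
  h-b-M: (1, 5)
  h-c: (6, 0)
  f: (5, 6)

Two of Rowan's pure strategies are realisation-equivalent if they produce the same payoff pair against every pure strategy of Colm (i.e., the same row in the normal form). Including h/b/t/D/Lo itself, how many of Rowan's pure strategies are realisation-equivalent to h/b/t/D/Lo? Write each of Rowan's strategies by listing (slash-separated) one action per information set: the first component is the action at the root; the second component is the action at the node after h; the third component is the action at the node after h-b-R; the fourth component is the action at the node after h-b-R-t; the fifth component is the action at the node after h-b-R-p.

Row for h/b/t/D/Lo (columns R, M): (0,0) (1,5).
Under h/b/t/D/Lo, Rowan's choice at the node after h-b-R-p can never be reached regardless of what Colm does, so varying those choices leaves every outcome unchanged.
Holding the reachable choices fixed and varying the unreachable one freely already gives 2 equivalent strategies.
Checking the remaining rows, h/b/p/C/Mid, h/b/p/D/Mid also happen to give the same payoffs in every column, bringing the total to 4: h/b/t/D/Mid, h/b/t/D/Lo, h/b/p/C/Mid, h/b/p/D/Mid.

4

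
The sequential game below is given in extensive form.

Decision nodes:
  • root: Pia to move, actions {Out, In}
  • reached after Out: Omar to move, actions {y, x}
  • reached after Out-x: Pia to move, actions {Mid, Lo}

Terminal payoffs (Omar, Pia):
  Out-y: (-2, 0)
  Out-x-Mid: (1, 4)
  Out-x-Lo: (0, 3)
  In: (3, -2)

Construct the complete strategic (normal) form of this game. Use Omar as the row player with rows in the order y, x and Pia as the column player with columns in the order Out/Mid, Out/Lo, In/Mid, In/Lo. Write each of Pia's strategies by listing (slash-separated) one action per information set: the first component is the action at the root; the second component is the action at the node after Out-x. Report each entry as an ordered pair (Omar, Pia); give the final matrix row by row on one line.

y: (-2,0) (-2,0) (3,-2) (3,-2) | x: (1,4) (0,3) (3,-2) (3,-2)

      Out/Mid   Out/Lo   In/Mid    In/Lo
   y   (-2,0)   (-2,0)   (3,-2)   (3,-2)
   x    (1,4)    (0,3)   (3,-2)   (3,-2)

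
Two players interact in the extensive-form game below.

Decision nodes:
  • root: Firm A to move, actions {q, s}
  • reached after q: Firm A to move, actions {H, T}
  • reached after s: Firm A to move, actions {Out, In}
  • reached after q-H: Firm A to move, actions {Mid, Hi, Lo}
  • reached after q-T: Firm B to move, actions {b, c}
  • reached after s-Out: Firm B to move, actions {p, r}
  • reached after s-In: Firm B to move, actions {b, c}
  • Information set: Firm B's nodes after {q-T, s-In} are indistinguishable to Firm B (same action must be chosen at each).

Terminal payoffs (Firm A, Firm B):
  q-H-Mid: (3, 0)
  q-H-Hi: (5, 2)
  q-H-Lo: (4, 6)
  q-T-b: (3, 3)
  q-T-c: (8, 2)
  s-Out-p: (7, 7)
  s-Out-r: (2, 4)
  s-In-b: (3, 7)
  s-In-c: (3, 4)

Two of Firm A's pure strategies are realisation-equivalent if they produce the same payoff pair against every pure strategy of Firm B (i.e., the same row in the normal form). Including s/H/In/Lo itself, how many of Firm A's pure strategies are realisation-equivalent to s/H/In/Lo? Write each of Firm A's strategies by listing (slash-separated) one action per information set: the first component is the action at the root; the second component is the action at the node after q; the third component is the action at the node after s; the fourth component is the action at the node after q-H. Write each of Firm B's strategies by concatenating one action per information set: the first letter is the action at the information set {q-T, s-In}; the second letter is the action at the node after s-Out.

6

Row for s/H/In/Lo (columns bp, br, cp, cr): (3,7) (3,7) (3,4) (3,4).
Under s/H/In/Lo, Firm A's choice at the node after q and at the node after q-H can never be reached regardless of what Firm B does, so varying those choices leaves every outcome unchanged.
Holding the reachable choices fixed and varying the unreachable ones freely already gives 2 × 3 = 6 equivalent strategies.
No other strategy reproduces this row, so those 6 are the full class: s/H/In/Mid, s/H/In/Hi, s/H/In/Lo, s/T/In/Mid, s/T/In/Hi, s/T/In/Lo.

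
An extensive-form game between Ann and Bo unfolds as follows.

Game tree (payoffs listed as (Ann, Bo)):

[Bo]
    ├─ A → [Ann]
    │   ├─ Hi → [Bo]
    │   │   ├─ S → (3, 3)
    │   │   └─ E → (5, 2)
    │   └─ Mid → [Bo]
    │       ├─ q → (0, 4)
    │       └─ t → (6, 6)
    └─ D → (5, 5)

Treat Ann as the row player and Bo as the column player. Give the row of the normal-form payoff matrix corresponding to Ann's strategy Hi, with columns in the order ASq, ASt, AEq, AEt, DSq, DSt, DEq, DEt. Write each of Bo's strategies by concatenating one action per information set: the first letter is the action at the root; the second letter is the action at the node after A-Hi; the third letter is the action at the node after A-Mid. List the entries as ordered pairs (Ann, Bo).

vs ASq: Bo plays A → Ann plays Hi at [A] → Bo plays S at [A-Hi] → (3, 3)
vs ASt: Bo plays A → Ann plays Hi at [A] → Bo plays S at [A-Hi] → (3, 3)
vs AEq: Bo plays A → Ann plays Hi at [A] → Bo plays E at [A-Hi] → (5, 2)
vs AEt: Bo plays A → Ann plays Hi at [A] → Bo plays E at [A-Hi] → (5, 2)
vs DSq: Bo plays D → (5, 5)
vs DSt: Bo plays D → (5, 5)
vs DEq: Bo plays D → (5, 5)
vs DEt: Bo plays D → (5, 5)

(3,3) (3,3) (5,2) (5,2) (5,5) (5,5) (5,5) (5,5)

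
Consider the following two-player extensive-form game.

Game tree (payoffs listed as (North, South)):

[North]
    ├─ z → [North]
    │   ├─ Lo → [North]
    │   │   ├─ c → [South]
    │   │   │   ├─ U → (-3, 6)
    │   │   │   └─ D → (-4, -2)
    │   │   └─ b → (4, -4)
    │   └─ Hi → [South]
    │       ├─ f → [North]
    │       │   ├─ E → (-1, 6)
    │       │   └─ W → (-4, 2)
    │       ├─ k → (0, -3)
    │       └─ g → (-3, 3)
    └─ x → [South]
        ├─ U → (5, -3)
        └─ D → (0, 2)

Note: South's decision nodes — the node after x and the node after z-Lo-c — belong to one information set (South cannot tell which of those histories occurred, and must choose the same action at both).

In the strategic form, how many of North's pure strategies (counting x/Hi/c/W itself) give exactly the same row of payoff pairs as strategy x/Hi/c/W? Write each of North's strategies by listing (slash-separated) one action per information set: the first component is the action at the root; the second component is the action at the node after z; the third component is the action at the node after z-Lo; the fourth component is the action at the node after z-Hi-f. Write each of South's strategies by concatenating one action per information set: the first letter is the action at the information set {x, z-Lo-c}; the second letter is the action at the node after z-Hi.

Row for x/Hi/c/W (columns Uf, Uk, Ug, Df, Dk, Dg): (5,-3) (5,-3) (5,-3) (0,2) (0,2) (0,2).
Under x/Hi/c/W, North's choice at the node after z and at the node after z-Lo and at the node after z-Hi-f can never be reached regardless of what South does, so varying those choices leaves every outcome unchanged.
Holding the reachable choices fixed and varying the unreachable ones freely already gives 2 × 2 × 2 = 8 equivalent strategies.
No other strategy reproduces this row, so those 8 are the full class: x/Lo/c/E, x/Lo/c/W, x/Lo/b/E, x/Lo/b/W, x/Hi/c/E, x/Hi/c/W, x/Hi/b/E, x/Hi/b/W.

8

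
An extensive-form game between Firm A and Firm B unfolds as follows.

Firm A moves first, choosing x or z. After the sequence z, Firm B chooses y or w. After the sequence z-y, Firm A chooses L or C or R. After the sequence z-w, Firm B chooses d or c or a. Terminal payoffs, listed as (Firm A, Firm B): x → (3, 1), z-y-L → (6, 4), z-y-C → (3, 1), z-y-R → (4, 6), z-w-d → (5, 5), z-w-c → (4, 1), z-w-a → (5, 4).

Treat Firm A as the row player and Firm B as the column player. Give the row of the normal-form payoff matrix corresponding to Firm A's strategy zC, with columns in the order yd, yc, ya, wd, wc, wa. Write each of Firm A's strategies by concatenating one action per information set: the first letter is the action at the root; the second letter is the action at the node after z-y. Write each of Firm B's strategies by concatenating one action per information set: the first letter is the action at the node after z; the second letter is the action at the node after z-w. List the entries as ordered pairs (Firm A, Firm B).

(3,1) (3,1) (3,1) (5,5) (4,1) (5,4)

vs yd: Firm A plays z → Firm B plays y at [z] → Firm A plays C at [z-y] → (3, 1)
vs yc: Firm A plays z → Firm B plays y at [z] → Firm A plays C at [z-y] → (3, 1)
vs ya: Firm A plays z → Firm B plays y at [z] → Firm A plays C at [z-y] → (3, 1)
vs wd: Firm A plays z → Firm B plays w at [z] → Firm B plays d at [z-w] → (5, 5)
vs wc: Firm A plays z → Firm B plays w at [z] → Firm B plays c at [z-w] → (4, 1)
vs wa: Firm A plays z → Firm B plays w at [z] → Firm B plays a at [z-w] → (5, 4)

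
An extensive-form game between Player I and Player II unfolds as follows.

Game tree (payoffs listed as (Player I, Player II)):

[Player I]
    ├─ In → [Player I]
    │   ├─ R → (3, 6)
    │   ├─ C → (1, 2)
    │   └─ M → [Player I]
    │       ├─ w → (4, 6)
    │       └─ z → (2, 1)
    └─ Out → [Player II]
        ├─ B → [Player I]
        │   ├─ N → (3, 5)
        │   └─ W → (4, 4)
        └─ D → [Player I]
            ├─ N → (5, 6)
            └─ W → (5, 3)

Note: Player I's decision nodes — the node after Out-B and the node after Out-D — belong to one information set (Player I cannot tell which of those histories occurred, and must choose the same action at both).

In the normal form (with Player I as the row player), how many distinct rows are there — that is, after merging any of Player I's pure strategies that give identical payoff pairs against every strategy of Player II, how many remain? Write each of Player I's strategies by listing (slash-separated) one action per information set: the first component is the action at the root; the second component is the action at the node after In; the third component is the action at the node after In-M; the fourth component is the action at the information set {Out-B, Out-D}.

6

Player I has 24 pure strategies: In/R/w/N, In/R/w/W, In/R/z/N, In/R/z/W, In/C/w/N, In/C/w/W, In/C/z/N, In/C/z/W, In/M/w/N, In/M/w/W, In/M/z/N, In/M/z/W, Out/R/w/N, Out/R/w/W, Out/R/z/N, Out/R/z/W, Out/C/w/N, Out/C/w/W, Out/C/z/N, Out/C/z/W, Out/M/w/N, Out/M/w/W, Out/M/z/N, Out/M/z/W. Columns: B, D.
{In/R/w/N, In/R/w/W, In/R/z/N, In/R/z/W} → row (3,6) (3,6)
{In/C/w/N, In/C/w/W, In/C/z/N, In/C/z/W} → row (1,2) (1,2)
{In/M/w/N, In/M/w/W} → row (4,6) (4,6)
{In/M/z/N, In/M/z/W} → row (2,1) (2,1)
{Out/R/w/N, Out/R/z/N, Out/C/w/N, Out/C/z/N, Out/M/w/N, Out/M/z/N} → row (3,5) (5,6)
{Out/R/w/W, Out/R/z/W, Out/C/w/W, Out/C/z/W, Out/M/w/W, Out/M/z/W} → row (4,4) (5,3)
That's 6 distinct rows out of 24 strategies.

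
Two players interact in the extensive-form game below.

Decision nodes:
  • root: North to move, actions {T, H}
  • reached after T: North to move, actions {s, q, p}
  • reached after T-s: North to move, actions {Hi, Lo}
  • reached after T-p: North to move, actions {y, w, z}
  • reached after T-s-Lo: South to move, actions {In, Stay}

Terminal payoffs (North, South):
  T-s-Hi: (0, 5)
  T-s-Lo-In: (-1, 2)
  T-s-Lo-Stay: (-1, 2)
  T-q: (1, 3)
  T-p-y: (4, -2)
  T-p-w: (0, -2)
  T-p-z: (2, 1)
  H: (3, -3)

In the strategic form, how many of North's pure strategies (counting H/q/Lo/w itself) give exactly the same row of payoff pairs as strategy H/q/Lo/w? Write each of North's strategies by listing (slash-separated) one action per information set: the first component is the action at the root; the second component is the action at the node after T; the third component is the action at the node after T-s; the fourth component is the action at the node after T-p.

Row for H/q/Lo/w (columns In, Stay): (3,-3) (3,-3).
Under H/q/Lo/w, North's choice at the node after T and at the node after T-s and at the node after T-p can never be reached regardless of what South does, so varying those choices leaves every outcome unchanged.
Holding the reachable choices fixed and varying the unreachable ones freely already gives 3 × 2 × 3 = 18 equivalent strategies.
No other strategy reproduces this row, so those 18 are the full class: H/s/Hi/y, H/s/Hi/w, H/s/Hi/z, H/s/Lo/y, H/s/Lo/w, H/s/Lo/z, H/q/Hi/y, H/q/Hi/w, H/q/Hi/z, H/q/Lo/y, H/q/Lo/w, H/q/Lo/z, H/p/Hi/y, H/p/Hi/w, H/p/Hi/z, H/p/Lo/y, H/p/Lo/w, H/p/Lo/z.

18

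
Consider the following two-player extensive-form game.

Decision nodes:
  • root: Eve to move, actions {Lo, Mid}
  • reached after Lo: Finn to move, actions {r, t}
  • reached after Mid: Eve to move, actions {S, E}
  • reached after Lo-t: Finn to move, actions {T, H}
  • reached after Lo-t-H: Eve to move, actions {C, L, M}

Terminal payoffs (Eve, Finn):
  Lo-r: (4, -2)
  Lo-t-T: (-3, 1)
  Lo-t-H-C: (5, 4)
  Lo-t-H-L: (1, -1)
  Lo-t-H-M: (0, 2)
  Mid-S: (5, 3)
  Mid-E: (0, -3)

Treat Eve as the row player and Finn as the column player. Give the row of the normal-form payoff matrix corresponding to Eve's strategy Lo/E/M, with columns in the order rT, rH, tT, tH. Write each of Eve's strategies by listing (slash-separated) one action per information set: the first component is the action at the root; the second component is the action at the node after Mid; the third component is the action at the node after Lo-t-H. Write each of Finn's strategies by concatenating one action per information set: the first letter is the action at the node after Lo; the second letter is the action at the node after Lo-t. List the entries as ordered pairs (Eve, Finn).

(4,-2) (4,-2) (-3,1) (0,2)

vs rT: Eve plays Lo → Finn plays r at [Lo] → (4, -2)
vs rH: Eve plays Lo → Finn plays r at [Lo] → (4, -2)
vs tT: Eve plays Lo → Finn plays t at [Lo] → Finn plays T at [Lo-t] → (-3, 1)
vs tH: Eve plays Lo → Finn plays t at [Lo] → Finn plays H at [Lo-t] → Eve plays M at [Lo-t-H] → (0, 2)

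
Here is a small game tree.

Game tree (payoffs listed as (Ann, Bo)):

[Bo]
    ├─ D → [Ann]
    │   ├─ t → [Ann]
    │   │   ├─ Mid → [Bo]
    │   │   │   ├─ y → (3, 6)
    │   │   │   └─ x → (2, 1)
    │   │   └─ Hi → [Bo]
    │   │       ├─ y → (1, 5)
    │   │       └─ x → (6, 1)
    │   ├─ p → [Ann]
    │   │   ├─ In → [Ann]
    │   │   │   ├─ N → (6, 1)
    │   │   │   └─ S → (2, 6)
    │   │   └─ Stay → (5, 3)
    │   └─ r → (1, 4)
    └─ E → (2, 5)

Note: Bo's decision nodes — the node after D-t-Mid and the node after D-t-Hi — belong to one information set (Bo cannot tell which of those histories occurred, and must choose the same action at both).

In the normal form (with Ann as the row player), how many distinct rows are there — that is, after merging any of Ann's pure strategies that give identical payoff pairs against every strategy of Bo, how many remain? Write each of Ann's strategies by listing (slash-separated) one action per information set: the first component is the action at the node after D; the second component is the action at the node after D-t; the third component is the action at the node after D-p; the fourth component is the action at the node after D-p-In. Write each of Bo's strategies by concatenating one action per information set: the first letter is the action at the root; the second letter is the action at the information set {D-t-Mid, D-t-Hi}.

Ann has 24 pure strategies: t/Mid/In/N, t/Mid/In/S, t/Mid/Stay/N, t/Mid/Stay/S, t/Hi/In/N, t/Hi/In/S, t/Hi/Stay/N, t/Hi/Stay/S, p/Mid/In/N, p/Mid/In/S, p/Mid/Stay/N, p/Mid/Stay/S, p/Hi/In/N, p/Hi/In/S, p/Hi/Stay/N, p/Hi/Stay/S, r/Mid/In/N, r/Mid/In/S, r/Mid/Stay/N, r/Mid/Stay/S, r/Hi/In/N, r/Hi/In/S, r/Hi/Stay/N, r/Hi/Stay/S. Columns: Dy, Dx, Ey, Ex.
{t/Mid/In/N, t/Mid/In/S, t/Mid/Stay/N, t/Mid/Stay/S} → row (3,6) (2,1) (2,5) (2,5)
{t/Hi/In/N, t/Hi/In/S, t/Hi/Stay/N, t/Hi/Stay/S} → row (1,5) (6,1) (2,5) (2,5)
{p/Mid/In/N, p/Hi/In/N} → row (6,1) (6,1) (2,5) (2,5)
{p/Mid/In/S, p/Hi/In/S} → row (2,6) (2,6) (2,5) (2,5)
{p/Mid/Stay/N, p/Mid/Stay/S, p/Hi/Stay/N, p/Hi/Stay/S} → row (5,3) (5,3) (2,5) (2,5)
{r/Mid/In/N, r/Mid/In/S, r/Mid/Stay/N, r/Mid/Stay/S, r/Hi/In/N, r/Hi/In/S, r/Hi/Stay/N, r/Hi/Stay/S} → row (1,4) (1,4) (2,5) (2,5)
That's 6 distinct rows out of 24 strategies.

6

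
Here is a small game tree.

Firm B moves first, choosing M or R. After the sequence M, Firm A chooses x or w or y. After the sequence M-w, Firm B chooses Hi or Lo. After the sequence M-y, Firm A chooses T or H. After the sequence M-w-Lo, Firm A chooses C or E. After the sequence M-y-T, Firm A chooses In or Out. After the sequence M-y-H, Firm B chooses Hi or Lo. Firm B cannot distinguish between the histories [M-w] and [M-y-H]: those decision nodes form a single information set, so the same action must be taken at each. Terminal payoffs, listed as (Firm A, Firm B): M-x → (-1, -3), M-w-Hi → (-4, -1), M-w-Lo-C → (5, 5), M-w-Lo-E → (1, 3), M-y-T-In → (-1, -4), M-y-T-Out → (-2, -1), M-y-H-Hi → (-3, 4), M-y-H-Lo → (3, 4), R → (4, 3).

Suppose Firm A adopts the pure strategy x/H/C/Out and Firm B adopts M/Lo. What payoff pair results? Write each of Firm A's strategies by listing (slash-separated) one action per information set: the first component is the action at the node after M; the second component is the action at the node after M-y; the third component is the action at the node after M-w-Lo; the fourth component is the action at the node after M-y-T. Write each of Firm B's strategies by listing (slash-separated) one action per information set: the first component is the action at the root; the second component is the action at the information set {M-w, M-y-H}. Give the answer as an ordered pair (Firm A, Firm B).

Trace the play path from the root:
  Firm B plays M
  Firm A plays x at [M]
→ terminal payoff (-1, -3).
(Firm A's choice at the node after M-y is never reached on this path, so it doesn't affect the outcome.)

(-1, -3)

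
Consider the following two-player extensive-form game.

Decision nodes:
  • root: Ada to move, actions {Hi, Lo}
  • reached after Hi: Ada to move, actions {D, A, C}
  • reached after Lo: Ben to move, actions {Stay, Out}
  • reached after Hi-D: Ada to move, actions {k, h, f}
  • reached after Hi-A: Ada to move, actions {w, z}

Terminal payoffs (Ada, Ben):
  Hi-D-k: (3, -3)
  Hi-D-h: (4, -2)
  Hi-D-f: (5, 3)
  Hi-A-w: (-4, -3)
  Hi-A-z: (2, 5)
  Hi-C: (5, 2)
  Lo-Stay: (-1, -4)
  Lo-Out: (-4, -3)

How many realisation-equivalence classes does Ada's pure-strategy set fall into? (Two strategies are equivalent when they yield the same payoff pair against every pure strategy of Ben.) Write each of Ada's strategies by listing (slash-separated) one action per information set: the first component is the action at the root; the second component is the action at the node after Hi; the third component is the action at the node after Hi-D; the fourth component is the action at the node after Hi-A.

7

Ada has 36 pure strategies: Hi/D/k/w, Hi/D/k/z, Hi/D/h/w, Hi/D/h/z, Hi/D/f/w, Hi/D/f/z, Hi/A/k/w, Hi/A/k/z, Hi/A/h/w, Hi/A/h/z, Hi/A/f/w, Hi/A/f/z, Hi/C/k/w, Hi/C/k/z, Hi/C/h/w, Hi/C/h/z, Hi/C/f/w, Hi/C/f/z, Lo/D/k/w, Lo/D/k/z, Lo/D/h/w, Lo/D/h/z, Lo/D/f/w, Lo/D/f/z, Lo/A/k/w, Lo/A/k/z, Lo/A/h/w, Lo/A/h/z, Lo/A/f/w, Lo/A/f/z, Lo/C/k/w, Lo/C/k/z, Lo/C/h/w, Lo/C/h/z, Lo/C/f/w, Lo/C/f/z. Columns: Stay, Out.
{Hi/D/k/w, Hi/D/k/z} → row (3,-3) (3,-3)
{Hi/D/h/w, Hi/D/h/z} → row (4,-2) (4,-2)
{Hi/D/f/w, Hi/D/f/z} → row (5,3) (5,3)
{Hi/A/k/w, Hi/A/h/w, Hi/A/f/w} → row (-4,-3) (-4,-3)
{Hi/A/k/z, Hi/A/h/z, Hi/A/f/z} → row (2,5) (2,5)
{Hi/C/k/w, Hi/C/k/z, Hi/C/h/w, Hi/C/h/z, Hi/C/f/w, Hi/C/f/z} → row (5,2) (5,2)
{Lo/D/k/w, Lo/D/k/z, Lo/D/h/w, Lo/D/h/z, Lo/D/f/w, Lo/D/f/z, Lo/A/k/w, Lo/A/k/z, Lo/A/h/w, Lo/A/h/z, Lo/A/f/w, Lo/A/f/z, Lo/C/k/w, Lo/C/k/z, Lo/C/h/w, Lo/C/h/z, Lo/C/f/w, Lo/C/f/z} → row (-1,-4) (-4,-3)
That's 7 distinct rows out of 36 strategies.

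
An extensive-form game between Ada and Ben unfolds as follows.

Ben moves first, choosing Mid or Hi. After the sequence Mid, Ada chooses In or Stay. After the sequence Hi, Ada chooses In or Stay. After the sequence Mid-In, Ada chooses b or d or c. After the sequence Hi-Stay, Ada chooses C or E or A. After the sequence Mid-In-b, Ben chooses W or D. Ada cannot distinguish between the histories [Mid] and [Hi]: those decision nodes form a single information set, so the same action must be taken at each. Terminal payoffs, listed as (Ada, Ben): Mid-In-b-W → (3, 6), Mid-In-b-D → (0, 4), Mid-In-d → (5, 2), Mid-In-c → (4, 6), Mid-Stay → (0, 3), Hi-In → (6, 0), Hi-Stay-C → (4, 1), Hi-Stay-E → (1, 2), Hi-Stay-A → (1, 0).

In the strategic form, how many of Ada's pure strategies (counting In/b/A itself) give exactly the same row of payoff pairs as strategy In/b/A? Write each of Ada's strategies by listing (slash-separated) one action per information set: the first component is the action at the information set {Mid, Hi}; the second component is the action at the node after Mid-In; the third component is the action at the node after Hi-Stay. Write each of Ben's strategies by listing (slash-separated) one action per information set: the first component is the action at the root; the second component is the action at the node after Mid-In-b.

Row for In/b/A (columns Mid/W, Mid/D, Hi/W, Hi/D): (3,6) (0,4) (6,0) (6,0).
Under In/b/A, Ada's choice at the node after Hi-Stay can never be reached regardless of what Ben does, so varying those choices leaves every outcome unchanged.
Holding the reachable choices fixed and varying the unreachable one freely already gives 3 equivalent strategies.
No other strategy reproduces this row, so those 3 are the full class: In/b/C, In/b/E, In/b/A.

3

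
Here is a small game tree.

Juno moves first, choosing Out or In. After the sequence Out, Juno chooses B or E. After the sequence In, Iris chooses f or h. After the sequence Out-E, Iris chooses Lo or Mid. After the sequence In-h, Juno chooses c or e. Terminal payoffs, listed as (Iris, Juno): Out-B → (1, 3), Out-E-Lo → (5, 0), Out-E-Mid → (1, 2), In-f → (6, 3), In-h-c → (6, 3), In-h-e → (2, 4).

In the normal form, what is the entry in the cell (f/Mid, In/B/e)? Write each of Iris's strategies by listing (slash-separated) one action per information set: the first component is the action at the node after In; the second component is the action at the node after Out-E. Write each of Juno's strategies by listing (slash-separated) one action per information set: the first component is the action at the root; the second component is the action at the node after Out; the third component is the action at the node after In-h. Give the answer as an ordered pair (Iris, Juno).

(6, 3)

Trace the play path from the root:
  Juno plays In
  Iris plays f at [In]
→ terminal payoff (6, 3).
(Iris's choice at the node after Out-E is never reached on this path, so it doesn't affect the outcome.)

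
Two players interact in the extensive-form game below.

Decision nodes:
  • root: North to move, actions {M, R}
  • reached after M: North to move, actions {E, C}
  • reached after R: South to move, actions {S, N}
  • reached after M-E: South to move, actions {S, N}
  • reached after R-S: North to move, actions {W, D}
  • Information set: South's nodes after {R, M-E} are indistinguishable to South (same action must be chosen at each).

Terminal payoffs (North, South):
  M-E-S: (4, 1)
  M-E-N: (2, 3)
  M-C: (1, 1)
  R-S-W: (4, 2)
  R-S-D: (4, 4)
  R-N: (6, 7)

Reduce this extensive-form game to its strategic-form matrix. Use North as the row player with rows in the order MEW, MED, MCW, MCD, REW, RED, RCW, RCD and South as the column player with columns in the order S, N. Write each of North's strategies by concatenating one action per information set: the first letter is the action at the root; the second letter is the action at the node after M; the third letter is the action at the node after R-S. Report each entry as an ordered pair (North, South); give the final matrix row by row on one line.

MEW: (4,1) (2,3) | MED: (4,1) (2,3) | MCW: (1,1) (1,1) | MCD: (1,1) (1,1) | REW: (4,2) (6,7) | RED: (4,4) (6,7) | RCW: (4,2) (6,7) | RCD: (4,4) (6,7)

Row MEW: S→(4,1), N→(2,3)
Row MED: S→(4,1), N→(2,3)
Row MCW: S→(1,1), N→(1,1)
Row MCD: S→(1,1), N→(1,1)
Row REW: S→(4,2), N→(6,7)
Row RED: S→(4,4), N→(6,7)
Row RCW: S→(4,2), N→(6,7)
Row RCD: S→(4,4), N→(6,7)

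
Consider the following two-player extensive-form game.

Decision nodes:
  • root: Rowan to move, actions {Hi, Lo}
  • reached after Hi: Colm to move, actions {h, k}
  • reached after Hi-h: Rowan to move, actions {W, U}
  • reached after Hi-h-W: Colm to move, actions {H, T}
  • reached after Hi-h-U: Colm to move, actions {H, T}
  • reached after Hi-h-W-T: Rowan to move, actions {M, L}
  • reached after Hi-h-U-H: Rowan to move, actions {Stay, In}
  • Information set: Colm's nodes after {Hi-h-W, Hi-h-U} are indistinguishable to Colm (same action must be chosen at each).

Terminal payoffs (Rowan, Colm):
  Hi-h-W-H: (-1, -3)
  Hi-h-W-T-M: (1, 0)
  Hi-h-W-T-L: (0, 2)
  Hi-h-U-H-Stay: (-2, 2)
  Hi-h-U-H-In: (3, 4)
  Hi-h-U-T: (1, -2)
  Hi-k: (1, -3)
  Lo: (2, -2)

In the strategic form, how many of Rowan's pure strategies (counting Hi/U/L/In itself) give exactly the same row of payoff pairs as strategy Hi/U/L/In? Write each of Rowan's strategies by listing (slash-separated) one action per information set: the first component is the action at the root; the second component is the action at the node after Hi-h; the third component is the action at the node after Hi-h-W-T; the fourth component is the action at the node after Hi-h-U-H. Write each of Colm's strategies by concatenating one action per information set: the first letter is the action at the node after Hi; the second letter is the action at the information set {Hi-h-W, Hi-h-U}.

Row for Hi/U/L/In (columns hH, hT, kH, kT): (3,4) (1,-2) (1,-3) (1,-3).
Under Hi/U/L/In, Rowan's choice at the node after Hi-h-W-T can never be reached regardless of what Colm does, so varying those choices leaves every outcome unchanged.
Holding the reachable choices fixed and varying the unreachable one freely already gives 2 equivalent strategies.
No other strategy reproduces this row, so those 2 are the full class: Hi/U/M/In, Hi/U/L/In.

2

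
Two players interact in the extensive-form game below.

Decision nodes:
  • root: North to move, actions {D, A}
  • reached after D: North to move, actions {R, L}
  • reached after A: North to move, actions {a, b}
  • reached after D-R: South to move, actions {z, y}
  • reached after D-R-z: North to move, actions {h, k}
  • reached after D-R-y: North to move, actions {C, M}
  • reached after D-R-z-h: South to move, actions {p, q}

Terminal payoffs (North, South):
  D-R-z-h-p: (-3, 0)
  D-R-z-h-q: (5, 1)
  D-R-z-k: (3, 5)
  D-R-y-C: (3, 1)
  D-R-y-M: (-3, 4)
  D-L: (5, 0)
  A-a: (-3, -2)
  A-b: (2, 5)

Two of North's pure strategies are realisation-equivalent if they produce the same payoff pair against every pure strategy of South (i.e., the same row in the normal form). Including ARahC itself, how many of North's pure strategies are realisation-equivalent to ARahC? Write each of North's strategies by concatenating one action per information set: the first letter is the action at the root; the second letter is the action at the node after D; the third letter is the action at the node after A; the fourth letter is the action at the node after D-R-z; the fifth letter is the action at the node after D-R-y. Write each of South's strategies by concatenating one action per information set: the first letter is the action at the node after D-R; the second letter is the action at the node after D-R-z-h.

Row for ARahC (columns zp, zq, yp, yq): (-3,-2) (-3,-2) (-3,-2) (-3,-2).
Under ARahC, North's choice at the node after D and at the node after D-R-z and at the node after D-R-y can never be reached regardless of what South does, so varying those choices leaves every outcome unchanged.
Holding the reachable choices fixed and varying the unreachable ones freely already gives 2 × 2 × 2 = 8 equivalent strategies.
No other strategy reproduces this row, so those 8 are the full class: ARahC, ARahM, ARakC, ARakM, ALahC, ALahM, ALakC, ALakM.

8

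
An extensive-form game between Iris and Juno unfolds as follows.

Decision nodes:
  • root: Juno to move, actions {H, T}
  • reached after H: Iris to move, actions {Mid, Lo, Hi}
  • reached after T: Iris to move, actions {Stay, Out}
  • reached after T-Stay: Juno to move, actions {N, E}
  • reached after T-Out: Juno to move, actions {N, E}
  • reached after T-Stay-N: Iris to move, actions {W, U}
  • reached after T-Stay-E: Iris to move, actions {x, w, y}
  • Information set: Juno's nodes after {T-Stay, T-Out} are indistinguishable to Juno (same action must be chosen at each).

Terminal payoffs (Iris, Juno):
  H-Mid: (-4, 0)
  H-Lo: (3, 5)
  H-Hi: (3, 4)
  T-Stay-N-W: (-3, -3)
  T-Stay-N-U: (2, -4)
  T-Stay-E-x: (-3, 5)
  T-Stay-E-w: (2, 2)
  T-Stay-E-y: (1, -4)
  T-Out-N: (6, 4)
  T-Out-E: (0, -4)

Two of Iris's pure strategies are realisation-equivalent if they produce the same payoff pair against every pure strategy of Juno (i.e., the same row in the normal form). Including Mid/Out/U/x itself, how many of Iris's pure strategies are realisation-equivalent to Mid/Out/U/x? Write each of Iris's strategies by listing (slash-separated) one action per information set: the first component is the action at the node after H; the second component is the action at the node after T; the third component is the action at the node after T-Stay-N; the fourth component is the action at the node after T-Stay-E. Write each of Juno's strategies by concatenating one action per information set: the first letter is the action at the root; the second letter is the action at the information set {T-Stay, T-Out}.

6

Row for Mid/Out/U/x (columns HN, HE, TN, TE): (-4,0) (-4,0) (6,4) (0,-4).
Under Mid/Out/U/x, Iris's choice at the node after T-Stay-N and at the node after T-Stay-E can never be reached regardless of what Juno does, so varying those choices leaves every outcome unchanged.
Holding the reachable choices fixed and varying the unreachable ones freely already gives 2 × 3 = 6 equivalent strategies.
No other strategy reproduces this row, so those 6 are the full class: Mid/Out/W/x, Mid/Out/W/w, Mid/Out/W/y, Mid/Out/U/x, Mid/Out/U/w, Mid/Out/U/y.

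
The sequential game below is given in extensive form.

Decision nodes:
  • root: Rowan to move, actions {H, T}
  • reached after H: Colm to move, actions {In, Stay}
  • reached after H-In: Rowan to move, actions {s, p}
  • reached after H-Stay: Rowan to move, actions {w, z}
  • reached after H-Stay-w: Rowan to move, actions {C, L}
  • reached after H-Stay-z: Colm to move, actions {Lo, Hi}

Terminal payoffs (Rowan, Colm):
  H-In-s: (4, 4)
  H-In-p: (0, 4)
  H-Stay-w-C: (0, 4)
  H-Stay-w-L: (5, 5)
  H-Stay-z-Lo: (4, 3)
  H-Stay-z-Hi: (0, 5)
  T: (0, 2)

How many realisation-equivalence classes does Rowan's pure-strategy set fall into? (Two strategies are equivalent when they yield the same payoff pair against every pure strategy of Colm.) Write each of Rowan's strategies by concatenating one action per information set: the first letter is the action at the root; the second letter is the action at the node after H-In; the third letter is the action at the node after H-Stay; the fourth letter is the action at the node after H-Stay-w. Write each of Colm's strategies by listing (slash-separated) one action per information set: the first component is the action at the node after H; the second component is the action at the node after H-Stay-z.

Rowan has 16 pure strategies: HswC, HswL, HszC, HszL, HpwC, HpwL, HpzC, HpzL, TswC, TswL, TszC, TszL, TpwC, TpwL, TpzC, TpzL. Columns: In/Lo, In/Hi, Stay/Lo, Stay/Hi.
{HswC} → row (4,4) (4,4) (0,4) (0,4)
{HswL} → row (4,4) (4,4) (5,5) (5,5)
{HszC, HszL} → row (4,4) (4,4) (4,3) (0,5)
{HpwC} → row (0,4) (0,4) (0,4) (0,4)
{HpwL} → row (0,4) (0,4) (5,5) (5,5)
{HpzC, HpzL} → row (0,4) (0,4) (4,3) (0,5)
{TswC, TswL, TszC, TszL, TpwC, TpwL, TpzC, TpzL} → row (0,2) (0,2) (0,2) (0,2)
That's 7 distinct rows out of 16 strategies.

7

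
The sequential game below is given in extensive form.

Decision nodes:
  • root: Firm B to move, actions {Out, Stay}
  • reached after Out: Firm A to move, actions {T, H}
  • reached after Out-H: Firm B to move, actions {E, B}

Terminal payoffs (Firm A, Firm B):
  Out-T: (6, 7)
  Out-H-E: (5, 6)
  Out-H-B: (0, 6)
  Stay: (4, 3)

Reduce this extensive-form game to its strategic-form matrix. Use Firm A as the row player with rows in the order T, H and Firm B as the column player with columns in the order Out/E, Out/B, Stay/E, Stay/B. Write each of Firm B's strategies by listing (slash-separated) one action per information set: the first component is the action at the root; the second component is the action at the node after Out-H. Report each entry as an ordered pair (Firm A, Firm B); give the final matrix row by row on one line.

T: (6,7) (6,7) (4,3) (4,3) | H: (5,6) (0,6) (4,3) (4,3)

Row T: Out/E→(6,7), Out/B→(6,7), Stay/E→(4,3), Stay/B→(4,3)
Row H: Out/E→(5,6), Out/B→(0,6), Stay/E→(4,3), Stay/B→(4,3)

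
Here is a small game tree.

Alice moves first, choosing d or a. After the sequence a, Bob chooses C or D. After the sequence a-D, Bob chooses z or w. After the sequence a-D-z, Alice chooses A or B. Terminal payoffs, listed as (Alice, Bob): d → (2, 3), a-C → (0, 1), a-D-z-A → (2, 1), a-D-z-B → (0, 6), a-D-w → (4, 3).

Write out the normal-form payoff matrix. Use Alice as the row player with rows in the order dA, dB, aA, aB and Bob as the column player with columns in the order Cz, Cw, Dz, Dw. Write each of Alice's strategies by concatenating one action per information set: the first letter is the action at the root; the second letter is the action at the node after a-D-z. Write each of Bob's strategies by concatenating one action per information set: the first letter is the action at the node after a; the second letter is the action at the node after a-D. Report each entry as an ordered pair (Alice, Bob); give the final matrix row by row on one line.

           Cz       Cw       Dz       Dw
  dA    (2,3)    (2,3)    (2,3)    (2,3)
  dB    (2,3)    (2,3)    (2,3)    (2,3)
  aA    (0,1)    (0,1)    (2,1)    (4,3)
  aB    (0,1)    (0,1)    (0,6)    (4,3)

dA: (2,3) (2,3) (2,3) (2,3) | dB: (2,3) (2,3) (2,3) (2,3) | aA: (0,1) (0,1) (2,1) (4,3) | aB: (0,1) (0,1) (0,6) (4,3)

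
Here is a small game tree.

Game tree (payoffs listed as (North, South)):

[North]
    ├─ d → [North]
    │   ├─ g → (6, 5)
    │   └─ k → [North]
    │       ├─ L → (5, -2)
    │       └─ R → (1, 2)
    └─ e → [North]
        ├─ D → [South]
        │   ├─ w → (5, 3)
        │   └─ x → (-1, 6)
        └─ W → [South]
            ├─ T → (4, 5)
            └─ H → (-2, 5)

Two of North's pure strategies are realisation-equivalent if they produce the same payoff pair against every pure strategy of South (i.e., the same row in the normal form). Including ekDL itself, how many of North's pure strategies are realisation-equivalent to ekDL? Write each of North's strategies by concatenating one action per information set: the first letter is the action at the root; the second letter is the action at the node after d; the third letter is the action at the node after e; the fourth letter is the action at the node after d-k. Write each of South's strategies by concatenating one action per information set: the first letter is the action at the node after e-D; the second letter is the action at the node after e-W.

Row for ekDL (columns wT, wH, xT, xH): (5,3) (5,3) (-1,6) (-1,6).
Under ekDL, North's choice at the node after d and at the node after d-k can never be reached regardless of what South does, so varying those choices leaves every outcome unchanged.
Holding the reachable choices fixed and varying the unreachable ones freely already gives 2 × 2 = 4 equivalent strategies.
No other strategy reproduces this row, so those 4 are the full class: egDL, egDR, ekDL, ekDR.

4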